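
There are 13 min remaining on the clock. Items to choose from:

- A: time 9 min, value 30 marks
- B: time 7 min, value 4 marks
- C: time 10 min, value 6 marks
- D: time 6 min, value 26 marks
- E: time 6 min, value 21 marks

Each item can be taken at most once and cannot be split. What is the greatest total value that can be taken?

Check high-value combinations within 13 min:
- D+E: time 6+6=12, value 26+21=47
- A: time 9, value 30
- B+D: time 7+6=13, value 4+26=30
- D: time 6, value 26
- B+E: time 7+6=13, value 4+21=25
Best: 47 marks.

47 marks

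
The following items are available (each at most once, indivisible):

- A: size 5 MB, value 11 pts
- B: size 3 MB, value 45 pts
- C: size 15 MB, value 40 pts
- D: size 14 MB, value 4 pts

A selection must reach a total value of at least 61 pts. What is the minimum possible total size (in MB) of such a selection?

18

Subsets with value ≥ 61, sorted by total size:
- B+C: size 18, value 85
- A+B+C: size 23, value 96
Minimum size: 18 MB.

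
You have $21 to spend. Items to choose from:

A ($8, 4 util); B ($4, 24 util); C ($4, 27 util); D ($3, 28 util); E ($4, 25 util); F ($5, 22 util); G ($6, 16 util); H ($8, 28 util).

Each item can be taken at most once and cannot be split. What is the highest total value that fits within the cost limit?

Check high-value combinations within $21:
- B+C+D+E+F: cost 4+4+3+4+5=20, value 24+27+28+25+22=126
- B+C+D+E+G: cost 4+4+3+4+6=21, value 24+27+28+25+16=120
- C+D+E+H: cost 4+3+4+8=19, value 27+28+25+28=108
- B+C+D+H: cost 4+4+3+8=19, value 24+27+28+28=107
Best: 126 util.

126 util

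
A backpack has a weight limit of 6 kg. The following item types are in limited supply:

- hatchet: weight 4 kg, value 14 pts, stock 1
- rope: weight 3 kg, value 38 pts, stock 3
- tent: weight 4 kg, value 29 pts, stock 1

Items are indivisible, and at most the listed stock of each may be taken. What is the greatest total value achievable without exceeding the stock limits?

Top feasible selections:
- 2×rope: weight 6, value 76
- 1×rope: weight 3, value 38
- 1×tent: weight 4, value 29
Best: 76 pts.

76 pts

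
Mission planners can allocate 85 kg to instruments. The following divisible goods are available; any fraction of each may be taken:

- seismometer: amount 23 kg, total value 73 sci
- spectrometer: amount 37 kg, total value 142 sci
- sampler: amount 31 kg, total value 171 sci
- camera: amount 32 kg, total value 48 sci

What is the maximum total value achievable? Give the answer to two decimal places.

Take in order of value per unit:
- sampler (171/31 per unit): all 31 → value 171, running total 171.00
- spectrometer (142/37 per unit): all 37 → value 142, running total 313.00
- seismometer (73/23 per unit): 17 of 23 → value 17×73/23 = 53.9565, running total 366.96
Total 366.96.

366.96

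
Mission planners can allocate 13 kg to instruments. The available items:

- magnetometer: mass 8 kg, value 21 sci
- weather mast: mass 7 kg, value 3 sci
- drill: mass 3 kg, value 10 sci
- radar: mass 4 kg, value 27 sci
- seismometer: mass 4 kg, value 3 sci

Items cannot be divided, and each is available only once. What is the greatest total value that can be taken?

48 sci

Check high-value combinations within 13 kg:
- magnetometer+radar: mass 8+4=12, value 21+27=48
- drill+radar+seismometer: mass 3+4+4=11, value 10+27+3=40
- drill+radar: mass 3+4=7, value 10+27=37
Best: 48 sci.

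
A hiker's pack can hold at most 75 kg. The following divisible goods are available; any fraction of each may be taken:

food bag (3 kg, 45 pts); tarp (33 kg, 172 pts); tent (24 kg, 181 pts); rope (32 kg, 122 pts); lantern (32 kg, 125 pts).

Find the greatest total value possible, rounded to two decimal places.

Take in order of value per unit:
- food bag (45/3 per unit): all 3 → value 45, running total 45.00
- tent (181/24 per unit): all 24 → value 181, running total 226.00
- tarp (172/33 per unit): all 33 → value 172, running total 398.00
- lantern (125/32 per unit): 15 of 32 → value 15×125/32 = 58.5938, running total 456.59
Total 456.59.

456.59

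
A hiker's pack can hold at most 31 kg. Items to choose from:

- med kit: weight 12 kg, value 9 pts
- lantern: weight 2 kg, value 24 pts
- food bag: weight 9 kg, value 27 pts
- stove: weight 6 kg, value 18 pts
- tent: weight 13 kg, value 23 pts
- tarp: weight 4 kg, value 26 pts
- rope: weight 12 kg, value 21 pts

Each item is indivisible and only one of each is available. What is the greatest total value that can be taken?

100 pts

Check high-value combinations within 31 kg:
- lantern+food bag+tent+tarp: weight 2+9+13+4=28, value 24+27+23+26=100
- lantern+food bag+tarp+rope: weight 2+9+4+12=27, value 24+27+26+21=98
- lantern+food bag+stove+tarp: weight 2+9+6+4=21, value 24+27+18+26=95
- lantern+tent+tarp+rope: weight 2+13+4+12=31, value 24+23+26+21=94
Best: 100 pts.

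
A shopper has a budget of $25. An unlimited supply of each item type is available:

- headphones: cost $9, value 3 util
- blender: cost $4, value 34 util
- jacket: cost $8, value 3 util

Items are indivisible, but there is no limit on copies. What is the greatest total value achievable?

Best value-per-unit is blender at 34/4, and filling with it alone uses cost 6×4=24. No mix of the others beats 6×34 = 204.

204 util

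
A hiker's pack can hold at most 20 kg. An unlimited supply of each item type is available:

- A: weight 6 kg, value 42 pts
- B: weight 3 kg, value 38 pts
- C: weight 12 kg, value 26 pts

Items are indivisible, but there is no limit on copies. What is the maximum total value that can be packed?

228 pts

Best value-per-unit is B at 38/3, and filling with it alone uses weight 6×3=18. No mix of the others beats 6×38 = 228.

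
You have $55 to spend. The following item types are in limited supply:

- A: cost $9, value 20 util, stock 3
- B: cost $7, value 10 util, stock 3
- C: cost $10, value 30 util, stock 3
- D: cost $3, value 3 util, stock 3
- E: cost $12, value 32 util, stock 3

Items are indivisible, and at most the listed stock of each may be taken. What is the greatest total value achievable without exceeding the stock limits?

Best selections within cost 55 and stock limits:
- 3×C + 2×E: cost 54, value 154
- 1×A + 1×C + 3×E: cost 55, value 146
- 1×A + 3×C + 1×D + 1×E: cost 54, value 145
- 1×A + 2×C + 2×E: cost 53, value 144
Best: 154 util.

154 util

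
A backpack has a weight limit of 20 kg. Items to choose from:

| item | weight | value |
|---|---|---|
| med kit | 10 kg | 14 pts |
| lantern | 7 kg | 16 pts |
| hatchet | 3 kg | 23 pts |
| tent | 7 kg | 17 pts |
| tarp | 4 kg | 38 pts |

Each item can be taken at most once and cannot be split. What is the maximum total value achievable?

Check high-value combinations within 20 kg:
- hatchet+tent+tarp: weight 3+7+4=14, value 23+17+38=78
- lantern+hatchet+tarp: weight 7+3+4=14, value 16+23+38=77
- med kit+hatchet+tarp: weight 10+3+4=17, value 14+23+38=75
Best: 78 pts.

78 pts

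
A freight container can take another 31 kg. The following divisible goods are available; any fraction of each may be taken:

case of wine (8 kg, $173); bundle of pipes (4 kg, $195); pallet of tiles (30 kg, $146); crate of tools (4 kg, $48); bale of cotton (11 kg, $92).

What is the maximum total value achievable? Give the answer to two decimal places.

527.47

Take in order of value per unit:
- bundle of pipes (195/4 per unit): all 4 → value 195, running total 195.00
- case of wine (173/8 per unit): all 8 → value 173, running total 368.00
- crate of tools (48/4 per unit): all 4 → value 48, running total 416.00
- bale of cotton (92/11 per unit): all 11 → value 92, running total 508.00
- pallet of tiles (146/30 per unit): 4 of 30 → value 4×146/30 = 19.4667, running total 527.47
Total 527.47.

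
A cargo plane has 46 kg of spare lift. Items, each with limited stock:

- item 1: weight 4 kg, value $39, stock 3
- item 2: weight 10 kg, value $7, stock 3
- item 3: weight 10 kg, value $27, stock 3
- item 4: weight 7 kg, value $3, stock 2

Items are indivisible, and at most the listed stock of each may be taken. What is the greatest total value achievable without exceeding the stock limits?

$198

Top feasible selections:
- 3×item 1 + 3×item 3: weight 42, value 198
- 3×item 1 + 1×item 2 + 2×item 3: weight 42, value 178
- 3×item 1 + 2×item 3 + 2×item 4: weight 46, value 177
Best: $198.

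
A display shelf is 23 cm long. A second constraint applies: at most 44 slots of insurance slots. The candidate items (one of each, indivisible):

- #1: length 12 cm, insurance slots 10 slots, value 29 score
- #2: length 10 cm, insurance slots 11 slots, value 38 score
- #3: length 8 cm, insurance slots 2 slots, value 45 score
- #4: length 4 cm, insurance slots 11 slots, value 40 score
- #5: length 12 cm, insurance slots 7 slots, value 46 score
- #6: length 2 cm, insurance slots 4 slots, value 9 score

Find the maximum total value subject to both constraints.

123 score

Feasible sets respecting both limits:
- #2+#3+#4: length 22, insurance slots 24, value 123
- #3+#5+#6: length 22, insurance slots 13, value 100
- #4+#5+#6: length 18, insurance slots 22, value 95
- #3+#4+#6: length 14, insurance slots 17, value 94
Best: 123 score.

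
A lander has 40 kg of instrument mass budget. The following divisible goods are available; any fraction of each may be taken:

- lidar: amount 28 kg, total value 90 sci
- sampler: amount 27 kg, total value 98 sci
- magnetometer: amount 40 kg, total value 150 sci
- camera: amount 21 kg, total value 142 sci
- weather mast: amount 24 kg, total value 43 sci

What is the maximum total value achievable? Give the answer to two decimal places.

Take in order of value per unit:
- camera (142/21 per unit): all 21 → value 142, running total 142.00
- magnetometer (150/40 per unit): 19 of 40 → value 19×150/40 = 71.2500, running total 213.25
Total 213.25.

213.25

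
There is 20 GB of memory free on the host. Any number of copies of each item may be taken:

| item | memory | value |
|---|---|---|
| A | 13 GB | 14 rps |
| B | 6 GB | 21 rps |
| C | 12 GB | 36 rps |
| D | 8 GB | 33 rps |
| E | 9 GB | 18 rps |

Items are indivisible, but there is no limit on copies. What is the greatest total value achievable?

Best value-per-unit is D at 33/8; filling with it alone gives 2×33 = 66.
Optimal mix: 2×B + 1×D → memory 20, value 75.

75 rps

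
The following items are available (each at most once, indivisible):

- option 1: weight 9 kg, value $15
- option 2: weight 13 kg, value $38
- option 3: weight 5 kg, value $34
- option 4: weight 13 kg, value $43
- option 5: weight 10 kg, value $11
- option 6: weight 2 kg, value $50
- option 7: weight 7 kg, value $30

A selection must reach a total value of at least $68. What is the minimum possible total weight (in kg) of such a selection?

7

Subsets with value ≥ 68, sorted by total weight:
- option 3+option 6: weight 7, value 84
- option 6+option 7: weight 9, value 80
- option 3+option 6+option 7: weight 14, value 114
- option 4+option 6: weight 15, value 93
Minimum weight: 7 kg.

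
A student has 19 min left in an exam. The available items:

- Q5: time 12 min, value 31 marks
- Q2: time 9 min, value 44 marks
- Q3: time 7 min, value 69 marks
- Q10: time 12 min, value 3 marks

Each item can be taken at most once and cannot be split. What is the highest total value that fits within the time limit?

This is a 0/1 knapsack; check combinations near the capacity.
- Q2+Q3: time 9+7=16, value 44+69=113
- Q5+Q3: time 12+7=19, value 31+69=100
- Q3+Q10: time 7+12=19, value 69+3=72
- Q3: time 7, value 69
Best: 113 marks.

113 marks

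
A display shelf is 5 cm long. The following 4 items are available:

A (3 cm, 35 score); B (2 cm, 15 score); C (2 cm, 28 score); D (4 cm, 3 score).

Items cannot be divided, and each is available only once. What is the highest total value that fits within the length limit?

63 score

Check high-value combinations within 5 cm:
- A+C: length 3+2=5, value 35+28=63
- A+B: length 3+2=5, value 35+15=50
- B+C: length 2+2=4, value 15+28=43
- A: length 3, value 35
- C: length 2, value 28
Best: 63 score.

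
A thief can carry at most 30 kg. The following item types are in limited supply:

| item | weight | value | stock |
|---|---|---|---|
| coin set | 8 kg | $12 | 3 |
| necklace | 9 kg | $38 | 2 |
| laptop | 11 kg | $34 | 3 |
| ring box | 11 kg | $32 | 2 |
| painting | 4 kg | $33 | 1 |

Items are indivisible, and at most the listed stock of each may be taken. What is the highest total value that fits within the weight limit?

$121

Top feasible selections:
- 1×coin set + 2×necklace + 1×painting: weight 30, value 121
- 2×necklace + 1×laptop: weight 29, value 110
- 2×necklace + 1×painting: weight 22, value 109
- 2×necklace + 1×ring box: weight 29, value 108
Best: $121.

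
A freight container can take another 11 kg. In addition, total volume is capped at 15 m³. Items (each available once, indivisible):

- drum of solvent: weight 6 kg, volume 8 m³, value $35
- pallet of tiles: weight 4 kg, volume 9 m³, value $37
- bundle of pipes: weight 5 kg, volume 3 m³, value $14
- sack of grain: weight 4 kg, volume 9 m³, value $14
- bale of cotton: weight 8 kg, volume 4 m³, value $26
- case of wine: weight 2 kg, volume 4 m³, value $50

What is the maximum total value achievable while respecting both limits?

Feasible sets respecting both limits:
- pallet of tiles+case of wine: weight 6, volume 13, value 87
- drum of solvent+case of wine: weight 8, volume 12, value 85
- bale of cotton+case of wine: weight 10, volume 8, value 76
Best: $87.

$87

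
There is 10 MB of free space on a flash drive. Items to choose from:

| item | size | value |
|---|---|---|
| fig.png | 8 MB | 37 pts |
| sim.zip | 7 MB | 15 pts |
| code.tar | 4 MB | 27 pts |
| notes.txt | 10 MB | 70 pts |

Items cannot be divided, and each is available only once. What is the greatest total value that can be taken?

70 pts

Check high-value combinations within 10 MB:
- notes.txt: size 10, value 70
- fig.png: size 8, value 37
- code.tar: size 4, value 27
Best: 70 pts.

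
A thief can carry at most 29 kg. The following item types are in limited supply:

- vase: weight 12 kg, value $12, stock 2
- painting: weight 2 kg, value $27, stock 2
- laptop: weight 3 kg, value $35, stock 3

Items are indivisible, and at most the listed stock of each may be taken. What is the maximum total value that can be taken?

$171

Top feasible selections:
- 1×vase + 2×painting + 3×laptop: weight 25, value 171
- 2×painting + 3×laptop: weight 13, value 159
- 1×vase + 1×painting + 3×laptop: weight 23, value 144
- 1×vase + 2×painting + 2×laptop: weight 22, value 136
Best: $171.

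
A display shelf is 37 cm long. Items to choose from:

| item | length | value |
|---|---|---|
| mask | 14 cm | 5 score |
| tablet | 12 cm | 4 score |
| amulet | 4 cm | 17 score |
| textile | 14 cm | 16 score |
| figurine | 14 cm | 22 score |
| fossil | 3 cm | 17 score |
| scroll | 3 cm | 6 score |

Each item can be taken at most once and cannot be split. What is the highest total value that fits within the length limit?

This is a 0/1 knapsack; check combinations near the capacity.
- amulet+textile+figurine+fossil: length 4+14+14+3=35, value 17+16+22+17=72
- tablet+amulet+figurine+fossil+scroll: length 12+4+14+3+3=36, value 4+17+22+17+6=66
- amulet+figurine+fossil+scroll: length 4+14+3+3=24, value 17+22+17+6=62
- textile+figurine+fossil+scroll: length 14+14+3+3=34, value 16+22+17+6=61
Best: 72 score.

72 score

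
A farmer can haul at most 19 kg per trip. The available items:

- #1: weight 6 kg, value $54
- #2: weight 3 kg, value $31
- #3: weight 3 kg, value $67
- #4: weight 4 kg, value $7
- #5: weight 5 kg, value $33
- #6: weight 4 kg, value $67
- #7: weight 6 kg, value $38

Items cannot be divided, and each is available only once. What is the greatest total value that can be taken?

Check high-value combinations within 19 kg:
- #1+#3+#6+#7: weight 6+3+4+6=19, value 54+67+67+38=226
- #1+#3+#5+#6: weight 6+3+5+4=18, value 54+67+33+67=221
- #1+#2+#3+#6: weight 6+3+3+4=16, value 54+31+67+67=219
- #3+#5+#6+#7: weight 3+5+4+6=18, value 67+33+67+38=205
Best: $226.

$226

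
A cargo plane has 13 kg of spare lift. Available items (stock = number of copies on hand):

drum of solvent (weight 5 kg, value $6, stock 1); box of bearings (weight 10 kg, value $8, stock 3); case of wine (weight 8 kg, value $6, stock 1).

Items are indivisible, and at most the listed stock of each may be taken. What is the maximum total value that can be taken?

$12

Best selections within weight 13 and stock limits:
- 1×drum of solvent + 1×case of wine: weight 13, value 12
- 1×box of bearings: weight 10, value 8
- 1×drum of solvent: weight 5, value 6
Best: $12.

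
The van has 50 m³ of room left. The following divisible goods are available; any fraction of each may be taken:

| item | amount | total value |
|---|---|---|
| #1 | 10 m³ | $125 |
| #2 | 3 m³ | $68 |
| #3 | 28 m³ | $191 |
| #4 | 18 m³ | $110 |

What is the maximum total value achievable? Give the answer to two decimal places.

Take in order of value per unit:
- #2 (68/3 per unit): all 3 → value 68, running total 68.00
- #1 (125/10 per unit): all 10 → value 125, running total 193.00
- #3 (191/28 per unit): all 28 → value 191, running total 384.00
- #4 (110/18 per unit): 9 of 18 → value 9×110/18 = 55.0000, running total 439.00
Total 439.00.

439.00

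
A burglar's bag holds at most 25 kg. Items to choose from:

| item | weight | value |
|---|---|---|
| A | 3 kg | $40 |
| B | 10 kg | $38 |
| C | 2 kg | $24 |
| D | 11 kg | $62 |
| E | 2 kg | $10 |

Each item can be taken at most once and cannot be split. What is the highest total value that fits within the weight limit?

$140

Check high-value combinations within 25 kg:
- A+B+D: weight 3+10+11=24, value 40+38+62=140
- A+C+D+E: weight 3+2+11+2=18, value 40+24+62+10=136
- B+C+D+E: weight 10+2+11+2=25, value 38+24+62+10=134
Best: $140.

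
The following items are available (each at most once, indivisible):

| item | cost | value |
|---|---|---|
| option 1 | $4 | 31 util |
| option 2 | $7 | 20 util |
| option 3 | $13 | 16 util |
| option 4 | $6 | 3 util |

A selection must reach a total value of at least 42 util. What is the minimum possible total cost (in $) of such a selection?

11

Subsets with value ≥ 42, sorted by total cost:
- option 1+option 2: cost 11, value 51
- option 1+option 2+option 4: cost 17, value 54
Minimum cost: 11 $.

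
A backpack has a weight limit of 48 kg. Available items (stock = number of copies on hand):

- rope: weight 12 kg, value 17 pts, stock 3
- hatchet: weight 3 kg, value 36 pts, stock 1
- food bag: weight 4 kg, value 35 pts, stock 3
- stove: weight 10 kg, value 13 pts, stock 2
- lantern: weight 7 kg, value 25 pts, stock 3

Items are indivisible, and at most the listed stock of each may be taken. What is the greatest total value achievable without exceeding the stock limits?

Best selections within weight 48 and stock limits:
- 1×rope + 1×hatchet + 3×food bag + 3×lantern: weight 48, value 233
- 1×hatchet + 3×food bag + 1×stove + 3×lantern: weight 46, value 229
- 1×hatchet + 3×food bag + 3×lantern: weight 36, value 216
- 1×rope + 1×hatchet + 3×food bag + 2×lantern: weight 41, value 208
Best: 233 pts.

233 pts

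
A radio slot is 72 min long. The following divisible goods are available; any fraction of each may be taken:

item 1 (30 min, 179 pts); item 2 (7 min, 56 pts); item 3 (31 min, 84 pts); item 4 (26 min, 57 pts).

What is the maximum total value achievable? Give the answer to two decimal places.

Take in order of value per unit:
- item 2 (56/7 per unit): all 7 → value 56, running total 56.00
- item 1 (179/30 per unit): all 30 → value 179, running total 235.00
- item 3 (84/31 per unit): all 31 → value 84, running total 319.00
- item 4 (57/26 per unit): 4 of 26 → value 4×57/26 = 8.7692, running total 327.77
Total 327.77.

327.77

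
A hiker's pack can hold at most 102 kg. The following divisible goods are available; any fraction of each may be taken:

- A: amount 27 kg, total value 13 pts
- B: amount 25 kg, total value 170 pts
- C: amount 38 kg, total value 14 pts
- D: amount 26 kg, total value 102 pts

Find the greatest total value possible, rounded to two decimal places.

293.84

Take in order of value per unit:
- B (170/25 per unit): all 25 → value 170, running total 170.00
- D (102/26 per unit): all 26 → value 102, running total 272.00
- A (13/27 per unit): all 27 → value 13, running total 285.00
- C (14/38 per unit): 24 of 38 → value 24×14/38 = 8.8421, running total 293.84
Total 293.84.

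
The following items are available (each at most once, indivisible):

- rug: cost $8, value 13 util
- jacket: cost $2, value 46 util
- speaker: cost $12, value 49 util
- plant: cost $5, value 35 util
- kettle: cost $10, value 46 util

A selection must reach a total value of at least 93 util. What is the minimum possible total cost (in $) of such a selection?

Subsets with value ≥ 93, sorted by total cost:
- jacket+speaker: cost 14, value 95
- rug+jacket+plant: cost 15, value 94
Minimum cost: 14 $.

14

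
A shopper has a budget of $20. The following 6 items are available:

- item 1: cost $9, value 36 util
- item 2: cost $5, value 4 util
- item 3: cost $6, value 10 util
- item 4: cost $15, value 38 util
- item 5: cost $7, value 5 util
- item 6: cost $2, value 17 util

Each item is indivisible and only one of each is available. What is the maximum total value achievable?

63 util

Check high-value combinations within $20:
- item 1+item 3+item 6: cost 9+6+2=17, value 36+10+17=63
- item 1+item 5+item 6: cost 9+7+2=18, value 36+5+17=58
- item 1+item 2+item 6: cost 9+5+2=16, value 36+4+17=57
- item 4+item 6: cost 15+2=17, value 38+17=55
Best: 63 util.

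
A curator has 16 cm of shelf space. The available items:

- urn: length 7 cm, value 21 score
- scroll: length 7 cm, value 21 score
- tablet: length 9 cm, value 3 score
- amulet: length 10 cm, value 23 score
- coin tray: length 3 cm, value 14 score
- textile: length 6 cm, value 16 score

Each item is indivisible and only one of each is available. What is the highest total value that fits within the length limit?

This is a 0/1 knapsack; check combinations near the capacity.
- urn+coin tray+textile: length 7+3+6=16, value 21+14+16=51
- scroll+coin tray+textile: length 7+3+6=16, value 21+14+16=51
- urn+scroll: length 7+7=14, value 21+21=42
Best: 51 score.

51 score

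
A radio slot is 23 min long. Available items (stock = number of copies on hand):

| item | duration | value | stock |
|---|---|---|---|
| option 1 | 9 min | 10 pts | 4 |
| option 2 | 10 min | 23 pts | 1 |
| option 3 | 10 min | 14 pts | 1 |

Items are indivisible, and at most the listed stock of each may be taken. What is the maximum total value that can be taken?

37 pts

Top feasible selections:
- 1×option 2 + 1×option 3: duration 20, value 37
- 1×option 1 + 1×option 2: duration 19, value 33
Best: 37 pts.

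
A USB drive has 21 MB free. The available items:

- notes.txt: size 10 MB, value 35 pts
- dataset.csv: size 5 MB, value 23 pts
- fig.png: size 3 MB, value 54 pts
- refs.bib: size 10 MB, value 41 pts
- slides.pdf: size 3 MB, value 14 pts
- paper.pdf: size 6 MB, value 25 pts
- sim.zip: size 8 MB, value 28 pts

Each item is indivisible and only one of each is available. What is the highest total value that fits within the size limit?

Check high-value combinations within 21 MB:
- dataset.csv+fig.png+refs.bib+slides.pdf: size 5+3+10+3=21, value 23+54+41+14=132
- notes.txt+dataset.csv+fig.png+slides.pdf: size 10+5+3+3=21, value 35+23+54+14=126
- fig.png+refs.bib+sim.zip: size 3+10+8=21, value 54+41+28=123
Best: 132 pts.

132 pts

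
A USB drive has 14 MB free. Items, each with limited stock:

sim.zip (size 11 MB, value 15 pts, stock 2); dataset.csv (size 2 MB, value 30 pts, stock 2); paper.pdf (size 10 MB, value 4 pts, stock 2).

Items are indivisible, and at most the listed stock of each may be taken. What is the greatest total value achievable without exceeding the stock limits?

64 pts

Best selections within size 14 and stock limits:
- 2×dataset.csv + 1×paper.pdf: size 14, value 64
- 2×dataset.csv: size 4, value 60
Best: 64 pts.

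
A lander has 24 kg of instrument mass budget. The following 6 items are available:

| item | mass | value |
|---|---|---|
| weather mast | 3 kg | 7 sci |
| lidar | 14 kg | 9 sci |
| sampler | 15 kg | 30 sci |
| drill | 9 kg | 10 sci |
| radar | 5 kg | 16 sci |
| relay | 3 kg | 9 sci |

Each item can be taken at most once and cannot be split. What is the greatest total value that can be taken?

Check high-value combinations within 24 kg:
- sampler+radar+relay: mass 15+5+3=23, value 30+16+9=55
- weather mast+sampler+radar: mass 3+15+5=23, value 7+30+16=53
- sampler+radar: mass 15+5=20, value 30+16=46
- weather mast+sampler+relay: mass 3+15+3=21, value 7+30+9=46
Best: 55 sci.

55 sci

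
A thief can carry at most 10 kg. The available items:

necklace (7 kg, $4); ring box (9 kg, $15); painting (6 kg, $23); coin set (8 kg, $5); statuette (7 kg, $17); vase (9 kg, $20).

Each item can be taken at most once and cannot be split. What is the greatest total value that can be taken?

Check high-value combinations within 10 kg:
- painting: weight 6, value 23
- vase: weight 9, value 20
- statuette: weight 7, value 17
Best: $23.

$23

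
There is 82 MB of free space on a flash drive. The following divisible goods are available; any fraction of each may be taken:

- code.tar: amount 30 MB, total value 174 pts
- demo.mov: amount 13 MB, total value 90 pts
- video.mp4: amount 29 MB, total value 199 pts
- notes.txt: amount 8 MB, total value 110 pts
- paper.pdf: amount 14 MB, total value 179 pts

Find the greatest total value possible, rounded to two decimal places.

Take in order of value per unit:
- notes.txt (110/8 per unit): all 8 → value 110, running total 110.00
- paper.pdf (179/14 per unit): all 14 → value 179, running total 289.00
- demo.mov (90/13 per unit): all 13 → value 90, running total 379.00
- video.mp4 (199/29 per unit): all 29 → value 199, running total 578.00
- code.tar (174/30 per unit): 18 of 30 → value 18×174/30 = 104.4000, running total 682.40
Total 682.40.

682.40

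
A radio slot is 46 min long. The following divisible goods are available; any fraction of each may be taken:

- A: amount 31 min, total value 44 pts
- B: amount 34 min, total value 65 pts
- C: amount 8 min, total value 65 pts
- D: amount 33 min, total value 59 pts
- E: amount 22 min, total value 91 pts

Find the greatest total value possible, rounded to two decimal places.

Take in order of value per unit:
- C (65/8 per unit): all 8 → value 65, running total 65.00
- E (91/22 per unit): all 22 → value 91, running total 156.00
- B (65/34 per unit): 16 of 34 → value 16×65/34 = 30.5882, running total 186.59
Total 186.59.

186.59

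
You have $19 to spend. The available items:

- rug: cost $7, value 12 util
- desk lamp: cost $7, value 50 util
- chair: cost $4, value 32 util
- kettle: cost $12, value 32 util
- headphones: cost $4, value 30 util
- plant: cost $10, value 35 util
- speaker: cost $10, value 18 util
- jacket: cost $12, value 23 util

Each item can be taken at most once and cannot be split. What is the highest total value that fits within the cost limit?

Check high-value combinations within $19:
- desk lamp+chair+headphones: cost 7+4+4=15, value 50+32+30=112
- chair+headphones+plant: cost 4+4+10=18, value 32+30+35=97
- rug+desk lamp+chair: cost 7+7+4=18, value 12+50+32=94
- rug+desk lamp+headphones: cost 7+7+4=18, value 12+50+30=92
Best: 112 util.

112 util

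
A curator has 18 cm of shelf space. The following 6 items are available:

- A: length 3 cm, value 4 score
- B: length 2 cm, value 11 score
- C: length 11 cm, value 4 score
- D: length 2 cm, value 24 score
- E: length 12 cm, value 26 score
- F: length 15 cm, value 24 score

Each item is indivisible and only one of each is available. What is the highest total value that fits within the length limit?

Check high-value combinations within 18 cm:
- B+D+E: length 2+2+12=16, value 11+24+26=61
- A+D+E: length 3+2+12=17, value 4+24+26=54
- D+E: length 2+12=14, value 24+26=50
- D+F: length 2+15=17, value 24+24=48
Best: 61 score.

61 score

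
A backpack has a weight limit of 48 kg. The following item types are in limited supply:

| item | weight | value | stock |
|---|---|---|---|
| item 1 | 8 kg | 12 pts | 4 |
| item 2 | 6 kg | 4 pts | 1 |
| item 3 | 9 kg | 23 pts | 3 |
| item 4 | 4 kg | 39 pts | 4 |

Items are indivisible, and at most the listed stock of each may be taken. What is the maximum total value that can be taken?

225 pts

Top feasible selections:
- 3×item 3 + 4×item 4: weight 43, value 225
- 1×item 1 + 1×item 2 + 2×item 3 + 4×item 4: weight 48, value 218
- 1×item 1 + 2×item 3 + 4×item 4: weight 42, value 214
- 2×item 1 + 1×item 2 + 1×item 3 + 4×item 4: weight 47, value 207
Best: 225 pts.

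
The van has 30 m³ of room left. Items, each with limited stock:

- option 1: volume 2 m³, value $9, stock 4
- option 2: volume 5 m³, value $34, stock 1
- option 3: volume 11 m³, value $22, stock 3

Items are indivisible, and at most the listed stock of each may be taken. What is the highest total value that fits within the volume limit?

Top feasible selections:
- 4×option 1 + 1×option 2 + 1×option 3: volume 24, value 92
- 1×option 1 + 1×option 2 + 2×option 3: volume 29, value 87
- 3×option 1 + 1×option 2 + 1×option 3: volume 22, value 83
- 4×option 1 + 2×option 3: volume 30, value 80
Best: $92.

$92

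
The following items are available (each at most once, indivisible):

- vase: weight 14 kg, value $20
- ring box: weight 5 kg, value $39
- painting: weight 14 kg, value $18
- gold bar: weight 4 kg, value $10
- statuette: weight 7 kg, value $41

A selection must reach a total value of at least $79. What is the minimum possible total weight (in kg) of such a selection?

12

Subsets with value ≥ 79, sorted by total weight:
- ring box+statuette: weight 12, value 80
- ring box+gold bar+statuette: weight 16, value 90
- vase+ring box+statuette: weight 26, value 100
- ring box+painting+statuette: weight 26, value 98
Minimum weight: 12 kg.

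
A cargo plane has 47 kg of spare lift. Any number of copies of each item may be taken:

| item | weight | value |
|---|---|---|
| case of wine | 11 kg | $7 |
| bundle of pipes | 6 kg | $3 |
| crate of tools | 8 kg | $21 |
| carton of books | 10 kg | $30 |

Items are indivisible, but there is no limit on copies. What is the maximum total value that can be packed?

Best value-per-unit is carton of books at 30/10; filling with it alone gives 4×30 = 120.
Optimal mix: 2×crate of tools + 3×carton of books → weight 46, value 132.

$132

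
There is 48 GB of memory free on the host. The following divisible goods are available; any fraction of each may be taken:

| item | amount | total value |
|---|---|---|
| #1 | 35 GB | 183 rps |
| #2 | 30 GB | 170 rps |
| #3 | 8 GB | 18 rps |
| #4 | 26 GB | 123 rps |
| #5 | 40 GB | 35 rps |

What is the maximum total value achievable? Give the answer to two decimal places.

264.11

Take in order of value per unit:
- #2 (170/30 per unit): all 30 → value 170, running total 170.00
- #1 (183/35 per unit): 18 of 35 → value 18×183/35 = 94.1143, running total 264.11
Total 264.11.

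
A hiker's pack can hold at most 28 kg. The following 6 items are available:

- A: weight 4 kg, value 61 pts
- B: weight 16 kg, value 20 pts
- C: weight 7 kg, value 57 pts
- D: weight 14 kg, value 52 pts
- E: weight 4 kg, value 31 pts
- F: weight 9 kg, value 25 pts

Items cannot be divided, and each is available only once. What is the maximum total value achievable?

174 pts

Check high-value combinations within 28 kg:
- A+C+E+F: weight 4+7+4+9=24, value 61+57+31+25=174
- A+C+D: weight 4+7+14=25, value 61+57+52=170
- A+C+E: weight 4+7+4=15, value 61+57+31=149
- A+D+E: weight 4+14+4=22, value 61+52+31=144
- A+C+F: weight 4+7+9=20, value 61+57+25=143
Best: 174 pts.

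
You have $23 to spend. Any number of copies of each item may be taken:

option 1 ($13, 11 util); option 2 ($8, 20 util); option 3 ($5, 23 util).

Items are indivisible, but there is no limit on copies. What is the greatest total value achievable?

Best value-per-unit is option 3 at 23/5, and filling with it alone uses cost 4×5=20. No mix of the others beats 4×23 = 92.

92 util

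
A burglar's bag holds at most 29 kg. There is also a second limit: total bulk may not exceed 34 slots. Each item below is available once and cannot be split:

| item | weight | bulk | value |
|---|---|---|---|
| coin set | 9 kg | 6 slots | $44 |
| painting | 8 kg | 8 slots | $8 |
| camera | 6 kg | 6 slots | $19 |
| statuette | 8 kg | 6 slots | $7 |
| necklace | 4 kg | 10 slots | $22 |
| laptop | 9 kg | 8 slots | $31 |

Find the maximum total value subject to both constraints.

$116

Feasible sets respecting both limits:
- coin set+camera+necklace+laptop: weight 28, bulk 30, value 116
- coin set+necklace+laptop: weight 22, bulk 24, value 97
- coin set+camera+laptop: weight 24, bulk 20, value 94
Best: $116.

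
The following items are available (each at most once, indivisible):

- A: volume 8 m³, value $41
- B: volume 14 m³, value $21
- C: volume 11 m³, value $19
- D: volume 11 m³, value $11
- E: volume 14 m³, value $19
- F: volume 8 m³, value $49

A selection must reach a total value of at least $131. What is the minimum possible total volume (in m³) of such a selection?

Subsets with value ≥ 131, sorted by total volume:
- A+B+C+D+F: volume 52, value 141
- A+C+D+E+F: volume 52, value 139
- A+B+C+E+F: volume 55, value 149
- A+B+D+E+F: volume 55, value 141
Minimum volume: 52 m³.

52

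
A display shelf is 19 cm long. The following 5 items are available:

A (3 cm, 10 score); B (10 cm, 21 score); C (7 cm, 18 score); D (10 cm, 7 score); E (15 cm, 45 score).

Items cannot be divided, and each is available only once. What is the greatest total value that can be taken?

Check high-value combinations within 19 cm:
- A+E: length 3+15=18, value 10+45=55
- E: length 15, value 45
- B+C: length 10+7=17, value 21+18=39
Best: 55 score.

55 score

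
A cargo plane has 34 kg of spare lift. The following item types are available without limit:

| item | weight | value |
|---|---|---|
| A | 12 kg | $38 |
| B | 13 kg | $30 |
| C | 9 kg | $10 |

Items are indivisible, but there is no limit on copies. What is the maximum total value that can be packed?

$86

Best value-per-unit is A at 38/12; filling with it alone gives 2×38 = 76.
Optimal mix: 2×A + 1×C → weight 33, value 86.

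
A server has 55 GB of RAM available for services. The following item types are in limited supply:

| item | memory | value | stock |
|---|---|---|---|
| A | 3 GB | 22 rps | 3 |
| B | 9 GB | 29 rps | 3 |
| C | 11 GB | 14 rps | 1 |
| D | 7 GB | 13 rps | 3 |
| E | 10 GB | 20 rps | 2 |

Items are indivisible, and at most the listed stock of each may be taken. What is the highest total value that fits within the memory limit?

Top feasible selections:
- 3×A + 3×B + 1×D + 1×E: memory 53, value 186
- 3×A + 3×B + 1×C + 1×D: memory 54, value 180
Best: 186 rps.

186 rps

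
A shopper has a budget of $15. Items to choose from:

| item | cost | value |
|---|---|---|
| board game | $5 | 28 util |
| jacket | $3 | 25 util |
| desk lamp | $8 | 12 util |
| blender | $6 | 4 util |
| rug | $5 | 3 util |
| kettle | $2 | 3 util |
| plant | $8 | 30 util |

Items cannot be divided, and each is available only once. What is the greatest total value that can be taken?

61 util

Check high-value combinations within $15:
- board game+kettle+plant: cost 5+2+8=15, value 28+3+30=61
- board game+jacket+rug+kettle: cost 5+3+5+2=15, value 28+25+3+3=59
- board game+plant: cost 5+8=13, value 28+30=58
- jacket+kettle+plant: cost 3+2+8=13, value 25+3+30=58
Best: 61 util.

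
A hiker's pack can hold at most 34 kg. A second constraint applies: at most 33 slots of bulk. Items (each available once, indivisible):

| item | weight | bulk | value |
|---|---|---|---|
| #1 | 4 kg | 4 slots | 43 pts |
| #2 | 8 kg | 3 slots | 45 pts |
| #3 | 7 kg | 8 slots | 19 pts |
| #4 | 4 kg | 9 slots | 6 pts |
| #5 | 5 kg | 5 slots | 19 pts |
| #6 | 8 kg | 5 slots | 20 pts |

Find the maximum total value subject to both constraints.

Feasible sets respecting both limits:
- #1+#2+#3+#5+#6: weight 32, bulk 25, value 146
- #1+#2+#3+#4+#6: weight 31, bulk 29, value 133
- #1+#2+#4+#5+#6: weight 29, bulk 26, value 133
- #1+#2+#3+#4+#5: weight 28, bulk 29, value 132
Best: 146 pts.

146 pts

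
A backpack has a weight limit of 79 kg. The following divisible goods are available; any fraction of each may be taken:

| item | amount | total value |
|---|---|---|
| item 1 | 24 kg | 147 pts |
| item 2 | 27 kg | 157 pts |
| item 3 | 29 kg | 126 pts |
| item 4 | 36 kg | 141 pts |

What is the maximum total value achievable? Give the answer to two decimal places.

Take in order of value per unit:
- item 1 (147/24 per unit): all 24 → value 147, running total 147.00
- item 2 (157/27 per unit): all 27 → value 157, running total 304.00
- item 3 (126/29 per unit): 28 of 29 → value 28×126/29 = 121.6552, running total 425.66
Total 425.66.

425.66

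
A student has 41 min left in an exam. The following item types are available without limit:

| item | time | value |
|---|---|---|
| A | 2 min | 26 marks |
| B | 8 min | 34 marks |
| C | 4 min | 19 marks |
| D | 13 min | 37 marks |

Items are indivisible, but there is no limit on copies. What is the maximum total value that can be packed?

520 marks

Best value-per-unit is A at 26/2, and filling with it alone uses time 20×2=40. No mix of the others beats 20×26 = 520.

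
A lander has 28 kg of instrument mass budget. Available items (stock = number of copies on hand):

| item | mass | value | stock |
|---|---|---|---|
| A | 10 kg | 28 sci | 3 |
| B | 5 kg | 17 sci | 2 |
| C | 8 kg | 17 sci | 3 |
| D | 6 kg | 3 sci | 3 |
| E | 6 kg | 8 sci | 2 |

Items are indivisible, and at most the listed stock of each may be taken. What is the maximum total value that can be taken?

Best selections within mass 28 and stock limits:
- 1×A + 2×B + 1×C: mass 28, value 79
- 2×A + 1×B: mass 25, value 73
- 2×A + 1×C: mass 28, value 73
Best: 79 sci.

79 sci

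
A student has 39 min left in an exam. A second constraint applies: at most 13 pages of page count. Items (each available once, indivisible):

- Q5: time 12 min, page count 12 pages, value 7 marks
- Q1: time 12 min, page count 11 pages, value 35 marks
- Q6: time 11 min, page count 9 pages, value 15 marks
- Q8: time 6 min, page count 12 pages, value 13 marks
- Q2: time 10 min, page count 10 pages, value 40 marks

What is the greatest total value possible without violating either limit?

40 marks

Feasible sets respecting both limits:
- Q2: time 10, page count 10, value 40
- Q1: time 12, page count 11, value 35
- Q6: time 11, page count 9, value 15
- Q8: time 6, page count 12, value 13
Best: 40 marks.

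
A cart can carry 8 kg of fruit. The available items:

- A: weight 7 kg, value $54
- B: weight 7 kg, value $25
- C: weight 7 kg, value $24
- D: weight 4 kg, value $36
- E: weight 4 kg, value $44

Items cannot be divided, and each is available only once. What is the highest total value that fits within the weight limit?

Check high-value combinations within 8 kg:
- D+E: weight 4+4=8, value 36+44=80
- A: weight 7, value 54
- E: weight 4, value 44
- D: weight 4, value 36
Best: $80.

$80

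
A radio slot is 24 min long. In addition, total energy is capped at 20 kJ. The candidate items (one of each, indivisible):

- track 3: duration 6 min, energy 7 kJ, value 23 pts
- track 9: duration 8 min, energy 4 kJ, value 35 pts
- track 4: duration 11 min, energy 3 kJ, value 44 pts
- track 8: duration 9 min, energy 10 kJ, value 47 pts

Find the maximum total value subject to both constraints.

91 pts

Feasible sets respecting both limits:
- track 4+track 8: duration 20, energy 13, value 91
- track 9+track 8: duration 17, energy 14, value 82
- track 9+track 4: duration 19, energy 7, value 79
Best: 91 pts.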